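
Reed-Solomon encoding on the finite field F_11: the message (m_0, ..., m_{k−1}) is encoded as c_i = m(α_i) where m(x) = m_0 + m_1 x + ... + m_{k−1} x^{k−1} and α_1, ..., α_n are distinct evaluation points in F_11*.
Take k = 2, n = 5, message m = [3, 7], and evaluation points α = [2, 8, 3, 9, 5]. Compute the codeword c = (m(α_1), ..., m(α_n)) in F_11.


c = [6, 4, 2, 0, 5]

Message polynomial: m(x) = 3 + 7·x (mod 11).
For each evaluation point α_i, compute m(α_i) mod 11:
  α_1 = 2: Horner steps 7 → 6, so m(2) = 6.
  α_2 = 8: Horner steps 7 → 4, so m(8) = 4.
  α_3 = 3: Horner steps 7 → 2, so m(3) = 2.
  α_4 = 9: Horner steps 7 → 0, so m(9) = 0.
  α_5 = 5: Horner steps 7 → 5, so m(5) = 5.
Codeword c = [6, 4, 2, 0, 5] ∈ F_11^5.


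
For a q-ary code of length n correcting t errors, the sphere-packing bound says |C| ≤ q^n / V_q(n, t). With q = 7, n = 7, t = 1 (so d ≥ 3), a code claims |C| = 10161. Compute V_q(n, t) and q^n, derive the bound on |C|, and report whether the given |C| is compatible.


V_q(n, t) = 43, q^n = 823543, Hamming bound = 19152, |C| = 10161 ≤ bound (satisfied).

Step 1: Compute V_q(n, t) = Σ_{j=0}^1 C(n, j) (q−1)^j.
  j = 0: C(7,0)·(6)^0 = 1·1 = 1.
  j = 1: C(7,1)·(6)^1 = 7·6 = 42.
  V_q(n, t) = 1 + 42 = 43.
Step 2: q^n = 7^7 = 823543.
Step 3: Hamming bound ⌊q^n / V_q(n,t)⌋ = ⌊823543/43⌋ = 19152.
Step 4: Compare |C| = 10161 to 19152: satisfied.
The claimed |C| lies below the Hamming bound.


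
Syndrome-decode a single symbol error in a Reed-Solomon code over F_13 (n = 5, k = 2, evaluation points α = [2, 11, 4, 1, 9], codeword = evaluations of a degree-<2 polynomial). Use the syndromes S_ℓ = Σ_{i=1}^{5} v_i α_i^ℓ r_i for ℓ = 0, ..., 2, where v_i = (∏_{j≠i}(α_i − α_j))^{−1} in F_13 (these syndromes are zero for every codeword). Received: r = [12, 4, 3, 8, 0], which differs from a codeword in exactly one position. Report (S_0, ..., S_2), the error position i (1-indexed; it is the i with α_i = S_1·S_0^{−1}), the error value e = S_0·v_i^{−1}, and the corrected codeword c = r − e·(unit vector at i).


S = (4, 4, 4), error at position 4, error magnitude e = 11, c = [12, 4, 3, 10, 0].

Step 1: column multipliers v_i = (∏_{j≠i}(α_i − α_j))^{−1} mod 13.
  i = 1 (α = 2): (2−11)(2−4)(2−1)(2−9) = (−9)·(−2)·1·(−7) = −126 ≡ 4, so v_1 = 4^{−1} = 10 (mod 13).
  i = 2 (α = 11): (11−2)(11−4)(11−1)(11−9) = 9·7·10·2 = 1260 ≡ 12, so v_2 = 12^{−1} = 12 (mod 13).
  i = 3 (α = 4): (4−2)(4−11)(4−1)(4−9) = 2·(−7)·3·(−5) = 210 ≡ 2, so v_3 = 2^{−1} = 7 (mod 13).
  i = 4 (α = 1): (1−2)(1−11)(1−4)(1−9) = (−1)·(−10)·(−3)·(−8) = 240 ≡ 6, so v_4 = 6^{−1} = 11 (mod 13).
  i = 5 (α = 9): (9−2)(9−11)(9−4)(9−1) = 7·(−2)·5·8 = −560 ≡ 12, so v_5 = 12^{−1} = 12 (mod 13).
  v = [10, 12, 7, 11, 12].
Step 2: syndromes of r = [12, 4, 3, 8, 0] (all sums mod 13).
  S_0 = Σ v_i r_i = 10·12 + 12·4 + 7·3 + 11·8 + 12·0 = 277 ≡ 4.
  S_1 = Σ v_i α_i r_i = 10·2·12 + 12·11·4 + 7·4·3 + 11·1·8 + 12·9·0 = 940 ≡ 4.
  α_i^2 mod 13 = [4, 4, 3, 1, 3].
  S_2 = Σ v_i α_i^2 r_i = 10·4·12 + 12·4·4 + 7·3·3 + 11·1·8 + 12·3·0 = 823 ≡ 4.
  S = (4, 4, 4) ≠ 0, so r is not a codeword (an error is present).
Step 3: locate the error. For a single error e at position i, S_ℓ = v_i·e·α_i^ℓ, so α_err = S_1/S_0.
  S_0^{−1} = 4^{−1} = 10 (mod 13), so α_err = 4·10 = 40 ≡ 1 = α_4. Error position i = 4.
  Consistency check: S_2/S_1 = 4·10 = 40 ≡ 1 = α_err ✓ (single-error assumption holds).
Step 4: error magnitude e = S_0/v_4 = S_0·∏_{j≠4}(α_4 − α_j) = 4·6 = 24 ≡ 11 (mod 13).
Step 5: correct position 4: c_4 = r_4 − e = 8 − 11 ≡ 10 (mod 13). Hence c = [12, 4, 3, 10, 0].
  Check: interpolating c through the α_i gives m(x) = 8 + 2·x (degree < 2) with m(α_i) = c_i for every i, so c is indeed a codeword.


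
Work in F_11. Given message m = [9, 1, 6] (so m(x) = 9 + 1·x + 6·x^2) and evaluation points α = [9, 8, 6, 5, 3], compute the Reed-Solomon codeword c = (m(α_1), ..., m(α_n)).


c = [9, 5, 0, 10, 0]

Message polynomial: m(x) = 9 + 1·x + 6·x^2 (mod 11).
For each evaluation point α_i, compute m(α_i) mod 11:
  α_1 = 9: Horner steps 6 → 0 → 9, so m(9) = 9.
  α_2 = 8: Horner steps 6 → 5 → 5, so m(8) = 5.
  α_3 = 6: Horner steps 6 → 4 → 0, so m(6) = 0.
  α_4 = 5: Horner steps 6 → 9 → 10, so m(5) = 10.
  α_5 = 3: Horner steps 6 → 8 → 0, so m(3) = 0.
Codeword c = [9, 5, 0, 10, 0] ∈ F_11^5.


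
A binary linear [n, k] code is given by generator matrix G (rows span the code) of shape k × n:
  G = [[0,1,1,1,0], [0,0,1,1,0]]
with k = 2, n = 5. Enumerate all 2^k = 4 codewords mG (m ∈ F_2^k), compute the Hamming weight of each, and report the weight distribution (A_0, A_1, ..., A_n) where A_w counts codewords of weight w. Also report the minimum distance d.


Weight distribution: A_0 = 1, A_1 = 1, A_2 = 1, A_3 = 1. Minimum distance d = 1.

Enumerate all 2^2 = 4 messages m ∈ F_2^2.
For each, compute codeword c = mG in F_2^5, then tally its weight.
  m = 00 → c = 00000, weight = 0.
  m = 10 → c = 01110, weight = 3.
  m = 01 → c = 00110, weight = 2.
  m = 11 → c = 01000, weight = 1.
Tally weights:
  weight 0: 1 codewords.
  weight 1: 1 codewords.
  weight 2: 1 codewords.
  weight 3: 1 codewords.
Minimum distance d = smallest w > 0 with A_w > 0 = 1.
Sanity: Σ A_w = 4 = 2^2 = 4 ✓.


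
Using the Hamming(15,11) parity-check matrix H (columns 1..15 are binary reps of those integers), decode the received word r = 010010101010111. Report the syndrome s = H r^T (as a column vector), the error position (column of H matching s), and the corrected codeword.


s = (1, 1, 1, 0)^T, error position = 14, corrected codeword c = 010010101010101

Compute s = H r^T mod 2 one row at a time:
  s_1 = 0 + 1 + 0 + 1 + 0 + 1 + 1 + 1 = 5 ≡ 1 (mod 2).
  s_2 = 0 + 1 + 0 + 1 + 0 + 1 + 1 + 1 = 5 ≡ 1 (mod 2).
  s_3 = 1 + 0 + 0 + 1 + 0 + 1 + 1 + 1 = 5 ≡ 1 (mod 2).
  s_4 = 0 + 0 + 1 + 1 + 1 + 1 + 1 + 1 = 6 ≡ 0 (mod 2).
s = (1, 1, 1, 0)^T — this equals column 14 of H (binary 1110), so error is at position 14.
Correct: flip bit 14 of r = 010010101010111 to get c = 010010101010101.


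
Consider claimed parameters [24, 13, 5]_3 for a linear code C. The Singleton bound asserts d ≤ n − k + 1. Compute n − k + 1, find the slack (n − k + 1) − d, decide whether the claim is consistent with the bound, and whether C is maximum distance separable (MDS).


Singleton RHS = n − k + 1 = 12, slack = 7, bound satisfied, not MDS.

Singleton bound: d ≤ n − k + 1.
Here n = 24, k = 13, so n − k + 1 = 12.
Given d = 5, check d ≤ 12: YES.
Slack = (n − k + 1) − d = 7.
The code is NOT MDS (slack = 7 > 0).
Description: the claimed parameters are [24, 13, 5]_3; such a code would be non-MDS.


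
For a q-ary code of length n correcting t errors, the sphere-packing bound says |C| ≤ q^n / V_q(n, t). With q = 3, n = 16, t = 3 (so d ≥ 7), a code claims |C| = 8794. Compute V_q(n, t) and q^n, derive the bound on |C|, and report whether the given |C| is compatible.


V_q(n, t) = 4993, q^n = 43046721, Hamming bound = 8621, |C| = 8794 > bound (violated).

Step 1: Compute V_q(n, t) = Σ_{j=0}^3 C(n, j) (q−1)^j.
  j = 0: C(16,0)·(2)^0 = 1·1 = 1.
  j = 1: C(16,1)·(2)^1 = 16·2 = 32.
  j = 2: C(16,2)·(2)^2 = 120·4 = 480.
  j = 3: C(16,3)·(2)^3 = 560·8 = 4480.
  V_q(n, t) = 1 + 32 + 480 + 4480 = 4993.
Step 2: q^n = 3^16 = 43046721.
Step 3: Hamming bound ⌊q^n / V_q(n,t)⌋ = ⌊43046721/4993⌋ = 8621.
Step 4: Compare |C| = 8794 to 8621: violated.
The claimed |C| lies above the Hamming bound, so no 3-ary code of length 16 with d ≥ 7 can have 8794 codewords.


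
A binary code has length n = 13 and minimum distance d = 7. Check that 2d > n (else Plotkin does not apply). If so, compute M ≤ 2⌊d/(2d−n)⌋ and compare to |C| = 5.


Plotkin bound M ≤ 14; given |C| = 5 ≤ bound (satisfied).

Check applicability: 2d = 14, n = 13.
2d − n = 1 > 0, so Plotkin applies.
Compute d/(2d−n) = 7/1 ≈ 7.0000.
⌊d/(2d−n)⌋ = 7.
Plotkin bound: M ≤ 2·7 = 14.
Given |C| = 5, check: satisfied.
This |C| is below the Plotkin bound.


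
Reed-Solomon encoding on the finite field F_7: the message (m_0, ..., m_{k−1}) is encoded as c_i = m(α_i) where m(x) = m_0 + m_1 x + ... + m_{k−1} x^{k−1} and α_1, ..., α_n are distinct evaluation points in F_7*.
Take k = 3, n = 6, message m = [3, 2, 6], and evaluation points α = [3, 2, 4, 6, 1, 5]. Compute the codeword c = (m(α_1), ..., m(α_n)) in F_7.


c = [0, 3, 2, 0, 4, 2]

Message polynomial: m(x) = 3 + 2·x + 6·x^2 (mod 7).
For each evaluation point α_i, compute m(α_i) mod 7:
  α_1 = 3: Horner steps 6 → 6 → 0, so m(3) = 0.
  α_2 = 2: Horner steps 6 → 0 → 3, so m(2) = 3.
  α_3 = 4: Horner steps 6 → 5 → 2, so m(4) = 2.
  α_4 = 6: Horner steps 6 → 3 → 0, so m(6) = 0.
  α_5 = 1: Horner steps 6 → 1 → 4, so m(1) = 4.
  α_6 = 5: Horner steps 6 → 4 → 2, so m(5) = 2.
Codeword c = [0, 3, 2, 0, 4, 2] ∈ F_7^6.


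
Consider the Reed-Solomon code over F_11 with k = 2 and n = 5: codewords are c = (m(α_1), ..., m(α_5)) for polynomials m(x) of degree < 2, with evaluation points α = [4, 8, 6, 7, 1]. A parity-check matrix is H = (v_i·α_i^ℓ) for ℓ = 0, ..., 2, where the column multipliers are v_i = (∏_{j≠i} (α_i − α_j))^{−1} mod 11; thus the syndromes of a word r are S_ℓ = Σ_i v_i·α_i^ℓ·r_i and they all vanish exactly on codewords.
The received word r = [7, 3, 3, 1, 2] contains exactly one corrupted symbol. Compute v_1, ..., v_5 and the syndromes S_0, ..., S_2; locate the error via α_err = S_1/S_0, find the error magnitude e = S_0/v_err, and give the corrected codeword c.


S = (4, 10, 3), error at position 2, error magnitude e = 4, c = [7, 10, 3, 1, 2].

Step 1: column multipliers v_i = (∏_{j≠i}(α_i − α_j))^{−1} mod 11.
  i = 1 (α = 4): (4−8)(4−6)(4−7)(4−1) = (−4)·(−2)·(−3)·3 = −72 ≡ 5, so v_1 = 5^{−1} = 9 (mod 11).
  i = 2 (α = 8): (8−4)(8−6)(8−7)(8−1) = 4·2·1·7 = 56 ≡ 1, so v_2 = 1^{−1} = 1 (mod 11).
  i = 3 (α = 6): (6−4)(6−8)(6−7)(6−1) = 2·(−2)·(−1)·5 = 20 ≡ 9, so v_3 = 9^{−1} = 5 (mod 11).
  i = 4 (α = 7): (7−4)(7−8)(7−6)(7−1) = 3·(−1)·1·6 = −18 ≡ 4, so v_4 = 4^{−1} = 3 (mod 11).
  i = 5 (α = 1): (1−4)(1−8)(1−6)(1−7) = (−3)·(−7)·(−5)·(−6) = 630 ≡ 3, so v_5 = 3^{−1} = 4 (mod 11).
  v = [9, 1, 5, 3, 4].
Step 2: syndromes of r = [7, 3, 3, 1, 2] (all sums mod 11).
  S_0 = Σ v_i r_i = 9·7 + 1·3 + 5·3 + 3·1 + 4·2 = 92 ≡ 4.
  S_1 = Σ v_i α_i r_i = 9·4·7 + 1·8·3 + 5·6·3 + 3·7·1 + 4·1·2 = 395 ≡ 10.
  α_i^2 mod 11 = [5, 9, 3, 5, 1].
  S_2 = Σ v_i α_i^2 r_i = 9·5·7 + 1·9·3 + 5·3·3 + 3·5·1 + 4·1·2 = 410 ≡ 3.
  S = (4, 10, 3) ≠ 0, so r is not a codeword (an error is present).
Step 3: locate the error. For a single error e at position i, S_ℓ = v_i·e·α_i^ℓ, so α_err = S_1/S_0.
  S_0^{−1} = 4^{−1} = 3 (mod 11), so α_err = 10·3 = 30 ≡ 8 = α_2. Error position i = 2.
  Consistency check: S_2/S_1 = 3·10 = 30 ≡ 8 = α_err ✓ (single-error assumption holds).
Step 4: error magnitude e = S_0/v_2 = S_0·∏_{j≠2}(α_2 − α_j) = 4·1 = 4 ≡ 4 (mod 11).
Step 5: correct position 2: c_2 = r_2 − e = 3 − 4 ≡ 10 (mod 11). Hence c = [7, 10, 3, 1, 2].
  Check: interpolating c through the α_i gives m(x) = 4 + 9·x (degree < 2) with m(α_i) = c_i for every i, so c is indeed a codeword.


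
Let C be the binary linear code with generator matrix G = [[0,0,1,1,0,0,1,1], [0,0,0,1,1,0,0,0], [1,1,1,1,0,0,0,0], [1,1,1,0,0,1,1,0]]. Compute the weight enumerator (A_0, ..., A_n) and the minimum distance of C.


Weight distribution: A_0 = 1, A_2 = 1, A_3 = 3, A_4 = 5, A_5 = 4, A_6 = 1, A_7 = 1. Minimum distance d = 2.

Enumerate all 2^4 = 16 messages m ∈ F_2^4.
For each, compute codeword c = mG in F_2^8, then tally its weight.
  m = 0000 → c = 00000000, weight = 0.
  m = 1000 → c = 00110011, weight = 4.
  m = 0100 → c = 00011000, weight = 2.
  m = 1100 → c = 00101011, weight = 4.
  m = 0010 → c = 11110000, weight = 4.
  m = 1010 → c = 11000011, weight = 4.
  m = 0110 → c = 11101000, weight = 4.
  m = 1110 → c = 11011011, weight = 6.
  m = 0001 → c = 11100110, weight = 5.
  m = 1001 → c = 11010101, weight = 5.
  m = 0101 → c = 11111110, weight = 7.
  m = 1101 → c = 11001101, weight = 5.
  m = 0011 → c = 00010110, weight = 3.
  m = 1011 → c = 00100101, weight = 3.
  m = 0111 → c = 00001110, weight = 3.
  m = 1111 → c = 00111101, weight = 5.
Tally weights:
  weight 0: 1 codewords.
  weight 2: 1 codewords.
  weight 3: 3 codewords.
  weight 4: 5 codewords.
  weight 5: 4 codewords.
  weight 6: 1 codewords.
  weight 7: 1 codewords.
Minimum distance d = smallest w > 0 with A_w > 0 = 2.
Sanity: Σ A_w = 16 = 2^4 = 16 ✓.


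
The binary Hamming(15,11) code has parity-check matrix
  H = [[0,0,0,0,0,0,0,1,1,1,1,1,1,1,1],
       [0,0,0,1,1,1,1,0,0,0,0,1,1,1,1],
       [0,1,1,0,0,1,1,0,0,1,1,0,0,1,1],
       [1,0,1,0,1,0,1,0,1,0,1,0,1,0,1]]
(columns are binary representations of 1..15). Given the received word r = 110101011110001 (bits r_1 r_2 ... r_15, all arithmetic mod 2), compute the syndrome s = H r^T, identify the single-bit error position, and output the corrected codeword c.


s = (1, 1, 1, 0)^T, error position = 14, corrected codeword c = 110101011110011

Compute s = H r^T mod 2 one row at a time:
  s_1 = 1 + 1 + 1 + 1 + 0 + 0 + 0 + 1 = 5 ≡ 1 (mod 2).
  s_2 = 1 + 0 + 1 + 0 + 0 + 0 + 0 + 1 = 3 ≡ 1 (mod 2).
  s_3 = 1 + 0 + 1 + 0 + 1 + 1 + 0 + 1 = 5 ≡ 1 (mod 2).
  s_4 = 1 + 0 + 0 + 0 + 1 + 1 + 0 + 1 = 4 ≡ 0 (mod 2).
s = (1, 1, 1, 0)^T — this equals column 14 of H (binary 1110), so error is at position 14.
Correct: flip bit 14 of r = 110101011110001 to get c = 110101011110011.


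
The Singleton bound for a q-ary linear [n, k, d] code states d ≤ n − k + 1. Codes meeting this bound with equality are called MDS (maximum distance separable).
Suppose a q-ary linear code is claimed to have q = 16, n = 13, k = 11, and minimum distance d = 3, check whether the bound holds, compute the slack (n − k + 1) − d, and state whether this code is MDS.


Singleton RHS = n − k + 1 = 3, slack = 0, bound satisfied, MDS.

Singleton bound: d ≤ n − k + 1.
Here n = 13, k = 11, so n − k + 1 = 3.
Given d = 3, check d ≤ 3: YES.
Slack = (n − k + 1) − d = 0.
The code is MDS (slack = 0).
Description: the claimed parameters are [13, 11, 3]_16; such a code would be MDS (meets Singleton bound).


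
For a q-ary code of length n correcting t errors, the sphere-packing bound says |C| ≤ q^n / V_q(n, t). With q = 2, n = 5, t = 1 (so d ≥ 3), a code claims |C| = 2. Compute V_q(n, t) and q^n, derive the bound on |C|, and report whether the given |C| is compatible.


V_q(n, t) = 6, q^n = 32, Hamming bound = 5, |C| = 2 ≤ bound (satisfied).

Step 1: Compute V_q(n, t) = Σ_{j=0}^1 C(n, j) (q−1)^j.
  j = 0: C(5,0)·(1)^0 = 1·1 = 1.
  j = 1: C(5,1)·(1)^1 = 5·1 = 5.
  V_q(n, t) = 1 + 5 = 6.
Step 2: q^n = 2^5 = 32.
Step 3: Hamming bound ⌊q^n / V_q(n,t)⌋ = ⌊32/6⌋ = 5.
Step 4: Compare |C| = 2 to 5: satisfied.
The claimed |C| lies below the Hamming bound.


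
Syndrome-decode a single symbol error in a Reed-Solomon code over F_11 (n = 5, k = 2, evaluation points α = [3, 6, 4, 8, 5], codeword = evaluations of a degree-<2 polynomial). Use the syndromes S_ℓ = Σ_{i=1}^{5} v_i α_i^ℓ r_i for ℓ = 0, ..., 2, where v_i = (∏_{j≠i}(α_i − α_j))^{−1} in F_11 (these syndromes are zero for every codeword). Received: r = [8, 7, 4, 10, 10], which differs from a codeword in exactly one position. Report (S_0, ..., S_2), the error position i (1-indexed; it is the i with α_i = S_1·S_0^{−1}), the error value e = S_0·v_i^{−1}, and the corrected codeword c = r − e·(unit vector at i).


S = (9, 1, 5), error at position 5, error magnitude e = 10, c = [8, 7, 4, 10, 0].

Step 1: column multipliers v_i = (∏_{j≠i}(α_i − α_j))^{−1} mod 11.
  i = 1 (α = 3): (3−6)(3−4)(3−8)(3−5) = (−3)·(−1)·(−5)·(−2) = 30 ≡ 8, so v_1 = 8^{−1} = 7 (mod 11).
  i = 2 (α = 6): (6−3)(6−4)(6−8)(6−5) = 3·2·(−2)·1 = −12 ≡ 10, so v_2 = 10^{−1} = 10 (mod 11).
  i = 3 (α = 4): (4−3)(4−6)(4−8)(4−5) = 1·(−2)·(−4)·(−1) = −8 ≡ 3, so v_3 = 3^{−1} = 4 (mod 11).
  i = 4 (α = 8): (8−3)(8−6)(8−4)(8−5) = 5·2·4·3 = 120 ≡ 10, so v_4 = 10^{−1} = 10 (mod 11).
  i = 5 (α = 5): (5−3)(5−6)(5−4)(5−8) = 2·(−1)·1·(−3) = 6 ≡ 6, so v_5 = 6^{−1} = 2 (mod 11).
  v = [7, 10, 4, 10, 2].
Step 2: syndromes of r = [8, 7, 4, 10, 10] (all sums mod 11).
  S_0 = Σ v_i r_i = 7·8 + 10·7 + 4·4 + 10·10 + 2·10 = 262 ≡ 9.
  S_1 = Σ v_i α_i r_i = 7·3·8 + 10·6·7 + 4·4·4 + 10·8·10 + 2·5·10 = 1552 ≡ 1.
  α_i^2 mod 11 = [9, 3, 5, 9, 3].
  S_2 = Σ v_i α_i^2 r_i = 7·9·8 + 10·3·7 + 4·5·4 + 10·9·10 + 2·3·10 = 1754 ≡ 5.
  S = (9, 1, 5) ≠ 0, so r is not a codeword (an error is present).
Step 3: locate the error. For a single error e at position i, S_ℓ = v_i·e·α_i^ℓ, so α_err = S_1/S_0.
  S_0^{−1} = 9^{−1} = 5 (mod 11), so α_err = 1·5 = 5 ≡ 5 = α_5. Error position i = 5.
  Consistency check: S_2/S_1 = 5·1 = 5 ≡ 5 = α_err ✓ (single-error assumption holds).
Step 4: error magnitude e = S_0/v_5 = S_0·∏_{j≠5}(α_5 − α_j) = 9·6 = 54 ≡ 10 (mod 11).
Step 5: correct position 5: c_5 = r_5 − e = 10 − 10 ≡ 0 (mod 11). Hence c = [8, 7, 4, 10, 0].
  Check: interpolating c through the α_i gives m(x) = 9 + 7·x (degree < 2) with m(α_i) = c_i for every i, so c is indeed a codeword.


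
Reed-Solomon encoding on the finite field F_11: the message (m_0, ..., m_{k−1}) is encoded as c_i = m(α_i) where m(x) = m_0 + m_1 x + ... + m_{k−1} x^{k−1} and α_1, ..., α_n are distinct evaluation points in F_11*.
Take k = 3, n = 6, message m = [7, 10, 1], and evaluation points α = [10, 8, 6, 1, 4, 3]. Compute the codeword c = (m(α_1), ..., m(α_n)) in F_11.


c = [9, 8, 4, 7, 8, 2]

Message polynomial: m(x) = 7 + 10·x + 1·x^2 (mod 11).
For each evaluation point α_i, compute m(α_i) mod 11:
  α_1 = 10: Horner steps 1 → 9 → 9, so m(10) = 9.
  α_2 = 8: Horner steps 1 → 7 → 8, so m(8) = 8.
  α_3 = 6: Horner steps 1 → 5 → 4, so m(6) = 4.
  α_4 = 1: Horner steps 1 → 0 → 7, so m(1) = 7.
  α_5 = 4: Horner steps 1 → 3 → 8, so m(4) = 8.
  α_6 = 3: Horner steps 1 → 2 → 2, so m(3) = 2.
Codeword c = [9, 8, 4, 7, 8, 2] ∈ F_11^6.


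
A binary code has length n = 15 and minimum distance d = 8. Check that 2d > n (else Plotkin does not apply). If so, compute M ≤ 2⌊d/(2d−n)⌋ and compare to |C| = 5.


Plotkin bound M ≤ 16; given |C| = 5 ≤ bound (satisfied).

Check applicability: 2d = 16, n = 15.
2d − n = 1 > 0, so Plotkin applies.
Compute d/(2d−n) = 8/1 ≈ 8.0000.
⌊d/(2d−n)⌋ = 8.
Plotkin bound: M ≤ 2·8 = 16.
Given |C| = 5, check: satisfied.
This |C| is below the Plotkin bound.


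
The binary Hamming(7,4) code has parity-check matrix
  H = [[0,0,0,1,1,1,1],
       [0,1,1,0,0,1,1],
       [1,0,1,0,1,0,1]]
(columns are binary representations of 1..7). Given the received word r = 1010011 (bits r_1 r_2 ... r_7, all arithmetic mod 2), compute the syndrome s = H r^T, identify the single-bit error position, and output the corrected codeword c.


s = (0, 1, 1)^T, error position = 3, corrected codeword c = 1000011

Compute s = H r^T mod 2 one row at a time:
  s_1 = 0 + 0 + 1 + 1 = 2 ≡ 0 (mod 2).
  s_2 = 0 + 1 + 1 + 1 = 3 ≡ 1 (mod 2).
  s_3 = 1 + 1 + 0 + 1 = 3 ≡ 1 (mod 2).
s = (0, 1, 1)^T — this equals column 3 of H (binary 011), so error is at position 3.
Correct: flip bit 3 of r = 1010011 to get c = 1000011.


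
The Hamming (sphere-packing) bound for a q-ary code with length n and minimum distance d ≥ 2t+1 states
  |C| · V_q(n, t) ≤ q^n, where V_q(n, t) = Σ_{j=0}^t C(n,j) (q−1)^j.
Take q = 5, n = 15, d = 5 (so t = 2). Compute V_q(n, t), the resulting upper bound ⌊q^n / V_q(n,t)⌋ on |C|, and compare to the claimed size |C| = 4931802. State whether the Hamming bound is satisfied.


V_q(n, t) = 1741, q^n = 30517578125, Hamming bound = 17528764, |C| = 4931802 ≤ bound (satisfied).

Step 1: Compute V_q(n, t) = Σ_{j=0}^2 C(n, j) (q−1)^j.
  j = 0: C(15,0)·(4)^0 = 1·1 = 1.
  j = 1: C(15,1)·(4)^1 = 15·4 = 60.
  j = 2: C(15,2)·(4)^2 = 105·16 = 1680.
  V_q(n, t) = 1 + 60 + 1680 = 1741.
Step 2: q^n = 5^15 = 30517578125.
Step 3: Hamming bound ⌊q^n / V_q(n,t)⌋ = ⌊30517578125/1741⌋ = 17528764.
Step 4: Compare |C| = 4931802 to 17528764: satisfied.
The claimed |C| lies below the Hamming bound.


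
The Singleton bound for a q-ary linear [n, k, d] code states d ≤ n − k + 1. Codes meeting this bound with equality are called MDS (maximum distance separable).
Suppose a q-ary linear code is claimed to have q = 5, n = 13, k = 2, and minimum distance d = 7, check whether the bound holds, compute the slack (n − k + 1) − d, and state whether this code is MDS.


Singleton RHS = n − k + 1 = 12, slack = 5, bound satisfied, not MDS.

Singleton bound: d ≤ n − k + 1.
Here n = 13, k = 2, so n − k + 1 = 12.
Given d = 7, check d ≤ 12: YES.
Slack = (n − k + 1) − d = 5.
The code is NOT MDS (slack = 5 > 0).
Description: the claimed parameters are [13, 2, 7]_5; such a code would be non-MDS.


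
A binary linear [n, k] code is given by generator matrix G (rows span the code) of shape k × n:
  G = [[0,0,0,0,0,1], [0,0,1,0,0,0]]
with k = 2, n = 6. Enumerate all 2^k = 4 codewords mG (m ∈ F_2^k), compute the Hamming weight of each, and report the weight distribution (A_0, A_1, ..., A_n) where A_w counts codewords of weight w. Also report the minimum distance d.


Weight distribution: A_0 = 1, A_1 = 2, A_2 = 1. Minimum distance d = 1.

Enumerate all 2^2 = 4 messages m ∈ F_2^2.
For each, compute codeword c = mG in F_2^6, then tally its weight.
  m = 00 → c = 000000, weight = 0.
  m = 10 → c = 000001, weight = 1.
  m = 01 → c = 001000, weight = 1.
  m = 11 → c = 001001, weight = 2.
Tally weights:
  weight 0: 1 codewords.
  weight 1: 2 codewords.
  weight 2: 1 codewords.
Minimum distance d = smallest w > 0 with A_w > 0 = 1.
Sanity: Σ A_w = 4 = 2^2 = 4 ✓.


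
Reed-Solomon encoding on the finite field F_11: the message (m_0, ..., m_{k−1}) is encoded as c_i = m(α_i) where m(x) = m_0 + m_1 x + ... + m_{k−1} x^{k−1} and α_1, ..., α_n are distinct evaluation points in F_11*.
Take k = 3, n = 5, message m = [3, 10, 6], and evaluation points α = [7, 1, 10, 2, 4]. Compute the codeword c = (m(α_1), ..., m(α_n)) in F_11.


c = [4, 8, 10, 3, 7]

Message polynomial: m(x) = 3 + 10·x + 6·x^2 (mod 11).
For each evaluation point α_i, compute m(α_i) mod 11:
  α_1 = 7: Horner steps 6 → 8 → 4, so m(7) = 4.
  α_2 = 1: Horner steps 6 → 5 → 8, so m(1) = 8.
  α_3 = 10: Horner steps 6 → 4 → 10, so m(10) = 10.
  α_4 = 2: Horner steps 6 → 0 → 3, so m(2) = 3.
  α_5 = 4: Horner steps 6 → 1 → 7, so m(4) = 7.
Codeword c = [4, 8, 10, 3, 7] ∈ F_11^5.


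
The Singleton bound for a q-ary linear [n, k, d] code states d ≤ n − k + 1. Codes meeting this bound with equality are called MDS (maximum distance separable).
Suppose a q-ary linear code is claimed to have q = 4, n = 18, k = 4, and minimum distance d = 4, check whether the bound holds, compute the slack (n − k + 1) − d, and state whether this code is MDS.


Singleton RHS = n − k + 1 = 15, slack = 11, bound satisfied, not MDS.

Singleton bound: d ≤ n − k + 1.
Here n = 18, k = 4, so n − k + 1 = 15.
Given d = 4, check d ≤ 15: YES.
Slack = (n − k + 1) − d = 11.
The code is NOT MDS (slack = 11 > 0).
Description: the claimed parameters are [18, 4, 4]_4; such a code would be non-MDS.


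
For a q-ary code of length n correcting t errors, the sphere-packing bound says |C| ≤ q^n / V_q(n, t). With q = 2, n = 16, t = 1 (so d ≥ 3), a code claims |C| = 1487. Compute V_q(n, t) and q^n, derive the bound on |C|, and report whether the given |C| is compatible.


V_q(n, t) = 17, q^n = 65536, Hamming bound = 3855, |C| = 1487 ≤ bound (satisfied).

Step 1: Compute V_q(n, t) = Σ_{j=0}^1 C(n, j) (q−1)^j.
  j = 0: C(16,0)·(1)^0 = 1·1 = 1.
  j = 1: C(16,1)·(1)^1 = 16·1 = 16.
  V_q(n, t) = 1 + 16 = 17.
Step 2: q^n = 2^16 = 65536.
Step 3: Hamming bound ⌊q^n / V_q(n,t)⌋ = ⌊65536/17⌋ = 3855.
Step 4: Compare |C| = 1487 to 3855: satisfied.
The claimed |C| lies below the Hamming bound.


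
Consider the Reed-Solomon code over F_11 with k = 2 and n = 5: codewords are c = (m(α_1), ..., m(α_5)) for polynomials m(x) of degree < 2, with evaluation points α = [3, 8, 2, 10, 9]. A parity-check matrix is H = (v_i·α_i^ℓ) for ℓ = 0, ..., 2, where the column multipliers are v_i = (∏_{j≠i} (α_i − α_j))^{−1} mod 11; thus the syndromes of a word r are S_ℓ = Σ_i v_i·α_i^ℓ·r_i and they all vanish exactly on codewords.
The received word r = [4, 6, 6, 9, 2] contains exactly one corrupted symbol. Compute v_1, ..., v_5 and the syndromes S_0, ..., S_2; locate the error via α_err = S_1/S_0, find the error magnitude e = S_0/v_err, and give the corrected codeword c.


S = (7, 3, 6), error at position 3, error magnitude e = 9, c = [4, 6, 8, 9, 2].

Step 1: column multipliers v_i = (∏_{j≠i}(α_i − α_j))^{−1} mod 11.
  i = 1 (α = 3): (3−8)(3−2)(3−10)(3−9) = (−5)·1·(−7)·(−6) = −210 ≡ 10, so v_1 = 10^{−1} = 10 (mod 11).
  i = 2 (α = 8): (8−3)(8−2)(8−10)(8−9) = 5·6·(−2)·(−1) = 60 ≡ 5, so v_2 = 5^{−1} = 9 (mod 11).
  i = 3 (α = 2): (2−3)(2−8)(2−10)(2−9) = (−1)·(−6)·(−8)·(−7) = 336 ≡ 6, so v_3 = 6^{−1} = 2 (mod 11).
  i = 4 (α = 10): (10−3)(10−8)(10−2)(10−9) = 7·2·8·1 = 112 ≡ 2, so v_4 = 2^{−1} = 6 (mod 11).
  i = 5 (α = 9): (9−3)(9−8)(9−2)(9−10) = 6·1·7·(−1) = −42 ≡ 2, so v_5 = 2^{−1} = 6 (mod 11).
  v = [10, 9, 2, 6, 6].
Step 2: syndromes of r = [4, 6, 6, 9, 2] (all sums mod 11).
  S_0 = Σ v_i r_i = 10·4 + 9·6 + 2·6 + 6·9 + 6·2 = 172 ≡ 7.
  S_1 = Σ v_i α_i r_i = 10·3·4 + 9·8·6 + 2·2·6 + 6·10·9 + 6·9·2 = 1224 ≡ 3.
  α_i^2 mod 11 = [9, 9, 4, 1, 4].
  S_2 = Σ v_i α_i^2 r_i = 10·9·4 + 9·9·6 + 2·4·6 + 6·1·9 + 6·4·2 = 996 ≡ 6.
  S = (7, 3, 6) ≠ 0, so r is not a codeword (an error is present).
Step 3: locate the error. For a single error e at position i, S_ℓ = v_i·e·α_i^ℓ, so α_err = S_1/S_0.
  S_0^{−1} = 7^{−1} = 8 (mod 11), so α_err = 3·8 = 24 ≡ 2 = α_3. Error position i = 3.
  Consistency check: S_2/S_1 = 6·4 = 24 ≡ 2 = α_err ✓ (single-error assumption holds).
Step 4: error magnitude e = S_0/v_3 = S_0·∏_{j≠3}(α_3 − α_j) = 7·6 = 42 ≡ 9 (mod 11).
Step 5: correct position 3: c_3 = r_3 − e = 6 − 9 ≡ 8 (mod 11). Hence c = [4, 6, 8, 9, 2].
  Check: interpolating c through the α_i gives m(x) = 5 + 7·x (degree < 2) with m(α_i) = c_i for every i, so c is indeed a codeword.


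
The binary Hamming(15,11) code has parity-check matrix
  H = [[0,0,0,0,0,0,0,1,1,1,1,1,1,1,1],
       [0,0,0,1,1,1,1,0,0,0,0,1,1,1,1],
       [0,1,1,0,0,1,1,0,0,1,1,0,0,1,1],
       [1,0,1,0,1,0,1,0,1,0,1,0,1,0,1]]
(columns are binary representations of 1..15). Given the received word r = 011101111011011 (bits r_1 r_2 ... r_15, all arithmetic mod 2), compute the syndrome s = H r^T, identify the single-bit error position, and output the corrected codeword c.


s = (0, 0, 1, 1)^T, error position = 3, corrected codeword c = 010101111011011

Compute s = H r^T mod 2 one row at a time:
  s_1 = 1 + 1 + 0 + 1 + 1 + 0 + 1 + 1 = 6 ≡ 0 (mod 2).
  s_2 = 1 + 0 + 1 + 1 + 1 + 0 + 1 + 1 = 6 ≡ 0 (mod 2).
  s_3 = 1 + 1 + 1 + 1 + 0 + 1 + 1 + 1 = 7 ≡ 1 (mod 2).
  s_4 = 0 + 1 + 0 + 1 + 1 + 1 + 0 + 1 = 5 ≡ 1 (mod 2).
s = (0, 0, 1, 1)^T — this equals column 3 of H (binary 0011), so error is at position 3.
Correct: flip bit 3 of r = 011101111011011 to get c = 010101111011011.


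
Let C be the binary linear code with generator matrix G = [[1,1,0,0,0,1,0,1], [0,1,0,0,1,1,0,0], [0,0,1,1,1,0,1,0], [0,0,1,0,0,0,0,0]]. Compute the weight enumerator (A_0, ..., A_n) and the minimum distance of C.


Weight distribution: A_0 = 1, A_1 = 1, A_3 = 3, A_4 = 6, A_5 = 3, A_7 = 1, A_8 = 1. Minimum distance d = 1.

Enumerate all 2^4 = 16 messages m ∈ F_2^4.
For each, compute codeword c = mG in F_2^8, then tally its weight.
  m = 0000 → c = 00000000, weight = 0.
  m = 1000 → c = 11000101, weight = 4.
  m = 0100 → c = 01001100, weight = 3.
  m = 1100 → c = 10001001, weight = 3.
  m = 0010 → c = 00111010, weight = 4.
  m = 1010 → c = 11111111, weight = 8.
  m = 0110 → c = 01110110, weight = 5.
  m = 1110 → c = 10110011, weight = 5.
  m = 0001 → c = 00100000, weight = 1.
  m = 1001 → c = 11100101, weight = 5.
  m = 0101 → c = 01101100, weight = 4.
  m = 1101 → c = 10101001, weight = 4.
  m = 0011 → c = 00011010, weight = 3.
  m = 1011 → c = 11011111, weight = 7.
  m = 0111 → c = 01010110, weight = 4.
  m = 1111 → c = 10010011, weight = 4.
Tally weights:
  weight 0: 1 codewords.
  weight 1: 1 codewords.
  weight 3: 3 codewords.
  weight 4: 6 codewords.
  weight 5: 3 codewords.
  weight 7: 1 codewords.
  weight 8: 1 codewords.
Minimum distance d = smallest w > 0 with A_w > 0 = 1.
Sanity: Σ A_w = 16 = 2^4 = 16 ✓.


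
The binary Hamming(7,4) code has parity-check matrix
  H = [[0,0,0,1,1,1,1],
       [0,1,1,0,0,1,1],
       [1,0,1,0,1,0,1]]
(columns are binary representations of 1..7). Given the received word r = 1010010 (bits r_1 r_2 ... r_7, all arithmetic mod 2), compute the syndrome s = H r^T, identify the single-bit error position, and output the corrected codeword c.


s = (1, 0, 0)^T, error position = 4, corrected codeword c = 1011010

Compute s = H r^T mod 2 one row at a time:
  s_1 = 0 + 0 + 1 + 0 = 1 ≡ 1 (mod 2).
  s_2 = 0 + 1 + 1 + 0 = 2 ≡ 0 (mod 2).
  s_3 = 1 + 1 + 0 + 0 = 2 ≡ 0 (mod 2).
s = (1, 0, 0)^T — this equals column 4 of H (binary 100), so error is at position 4.
Correct: flip bit 4 of r = 1010010 to get c = 1011010.


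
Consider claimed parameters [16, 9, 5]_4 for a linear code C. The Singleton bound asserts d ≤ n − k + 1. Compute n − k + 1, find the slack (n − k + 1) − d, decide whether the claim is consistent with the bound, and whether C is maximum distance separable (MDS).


Singleton RHS = n − k + 1 = 8, slack = 3, bound satisfied, not MDS.

Singleton bound: d ≤ n − k + 1.
Here n = 16, k = 9, so n − k + 1 = 8.
Given d = 5, check d ≤ 8: YES.
Slack = (n − k + 1) − d = 3.
The code is NOT MDS (slack = 3 > 0).
Description: the claimed parameters are [16, 9, 5]_4; such a code would be non-MDS.


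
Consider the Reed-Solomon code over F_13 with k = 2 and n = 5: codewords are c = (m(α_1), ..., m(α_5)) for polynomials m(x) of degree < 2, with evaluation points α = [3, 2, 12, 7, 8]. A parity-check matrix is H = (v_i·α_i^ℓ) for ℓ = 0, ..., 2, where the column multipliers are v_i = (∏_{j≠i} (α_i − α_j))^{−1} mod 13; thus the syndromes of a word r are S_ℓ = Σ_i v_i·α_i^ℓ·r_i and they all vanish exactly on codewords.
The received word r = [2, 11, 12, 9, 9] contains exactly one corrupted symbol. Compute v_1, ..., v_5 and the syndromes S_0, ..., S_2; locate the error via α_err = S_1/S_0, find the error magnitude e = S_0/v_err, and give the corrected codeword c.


S = (12, 6, 3), error at position 4, error magnitude e = 4, c = [2, 11, 12, 5, 9].

Step 1: column multipliers v_i = (∏_{j≠i}(α_i − α_j))^{−1} mod 13.
  i = 1 (α = 3): (3−2)(3−12)(3−7)(3−8) = 1·(−9)·(−4)·(−5) = −180 ≡ 2, so v_1 = 2^{−1} = 7 (mod 13).
  i = 2 (α = 2): (2−3)(2−12)(2−7)(2−8) = (−1)·(−10)·(−5)·(−6) = 300 ≡ 1, so v_2 = 1^{−1} = 1 (mod 13).
  i = 3 (α = 12): (12−3)(12−2)(12−7)(12−8) = 9·10·5·4 = 1800 ≡ 6, so v_3 = 6^{−1} = 11 (mod 13).
  i = 4 (α = 7): (7−3)(7−2)(7−12)(7−8) = 4·5·(−5)·(−1) = 100 ≡ 9, so v_4 = 9^{−1} = 3 (mod 13).
  i = 5 (α = 8): (8−3)(8−2)(8−12)(8−7) = 5·6·(−4)·1 = −120 ≡ 10, so v_5 = 10^{−1} = 4 (mod 13).
  v = [7, 1, 11, 3, 4].
Step 2: syndromes of r = [2, 11, 12, 9, 9] (all sums mod 13).
  S_0 = Σ v_i r_i = 7·2 + 1·11 + 11·12 + 3·9 + 4·9 = 220 ≡ 12.
  S_1 = Σ v_i α_i r_i = 7·3·2 + 1·2·11 + 11·12·12 + 3·7·9 + 4·8·9 = 2125 ≡ 6.
  α_i^2 mod 13 = [9, 4, 1, 10, 12].
  S_2 = Σ v_i α_i^2 r_i = 7·9·2 + 1·4·11 + 11·1·12 + 3·10·9 + 4·12·9 = 1004 ≡ 3.
  S = (12, 6, 3) ≠ 0, so r is not a codeword (an error is present).
Step 3: locate the error. For a single error e at position i, S_ℓ = v_i·e·α_i^ℓ, so α_err = S_1/S_0.
  S_0^{−1} = 12^{−1} = 12 (mod 13), so α_err = 6·12 = 72 ≡ 7 = α_4. Error position i = 4.
  Consistency check: S_2/S_1 = 3·11 = 33 ≡ 7 = α_err ✓ (single-error assumption holds).
Step 4: error magnitude e = S_0/v_4 = S_0·∏_{j≠4}(α_4 − α_j) = 12·9 = 108 ≡ 4 (mod 13).
Step 5: correct position 4: c_4 = r_4 − e = 9 − 4 ≡ 5 (mod 13). Hence c = [2, 11, 12, 5, 9].
  Check: interpolating c through the α_i gives m(x) = 3 + 4·x (degree < 2) with m(α_i) = c_i for every i, so c is indeed a codeword.


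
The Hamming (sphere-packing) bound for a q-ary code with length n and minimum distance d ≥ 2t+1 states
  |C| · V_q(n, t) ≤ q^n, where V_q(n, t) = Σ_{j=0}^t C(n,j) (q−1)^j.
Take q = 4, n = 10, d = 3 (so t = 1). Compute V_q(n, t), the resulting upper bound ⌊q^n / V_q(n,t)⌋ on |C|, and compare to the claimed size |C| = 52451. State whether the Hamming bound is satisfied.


V_q(n, t) = 31, q^n = 1048576, Hamming bound = 33825, |C| = 52451 > bound (violated).

Step 1: Compute V_q(n, t) = Σ_{j=0}^1 C(n, j) (q−1)^j.
  j = 0: C(10,0)·(3)^0 = 1·1 = 1.
  j = 1: C(10,1)·(3)^1 = 10·3 = 30.
  V_q(n, t) = 1 + 30 = 31.
Step 2: q^n = 4^10 = 1048576.
Step 3: Hamming bound ⌊q^n / V_q(n,t)⌋ = ⌊1048576/31⌋ = 33825.
Step 4: Compare |C| = 52451 to 33825: violated.
The claimed |C| lies above the Hamming bound, so no 4-ary code of length 10 with d ≥ 3 can have 52451 codewords.


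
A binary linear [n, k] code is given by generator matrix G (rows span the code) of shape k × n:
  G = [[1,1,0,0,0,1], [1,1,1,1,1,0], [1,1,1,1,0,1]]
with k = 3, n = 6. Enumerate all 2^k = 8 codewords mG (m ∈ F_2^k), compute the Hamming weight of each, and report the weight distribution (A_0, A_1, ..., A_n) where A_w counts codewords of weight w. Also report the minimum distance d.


Weight distribution: A_0 = 1, A_2 = 2, A_3 = 2, A_4 = 1, A_5 = 2. Minimum distance d = 2.

Enumerate all 2^3 = 8 messages m ∈ F_2^3.
For each, compute codeword c = mG in F_2^6, then tally its weight.
  m = 000 → c = 000000, weight = 0.
  m = 100 → c = 110001, weight = 3.
  m = 010 → c = 111110, weight = 5.
  m = 110 → c = 001111, weight = 4.
  m = 001 → c = 111101, weight = 5.
  m = 101 → c = 001100, weight = 2.
  m = 011 → c = 000011, weight = 2.
  m = 111 → c = 110010, weight = 3.
Tally weights:
  weight 0: 1 codewords.
  weight 2: 2 codewords.
  weight 3: 2 codewords.
  weight 4: 1 codewords.
  weight 5: 2 codewords.
Minimum distance d = smallest w > 0 with A_w > 0 = 2.
Sanity: Σ A_w = 8 = 2^3 = 8 ✓.


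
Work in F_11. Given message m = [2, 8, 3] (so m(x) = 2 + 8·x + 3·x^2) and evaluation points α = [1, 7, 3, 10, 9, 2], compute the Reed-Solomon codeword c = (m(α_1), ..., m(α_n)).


c = [2, 7, 9, 8, 9, 8]

Message polynomial: m(x) = 2 + 8·x + 3·x^2 (mod 11).
For each evaluation point α_i, compute m(α_i) mod 11:
  α_1 = 1: Horner steps 3 → 0 → 2, so m(1) = 2.
  α_2 = 7: Horner steps 3 → 7 → 7, so m(7) = 7.
  α_3 = 3: Horner steps 3 → 6 → 9, so m(3) = 9.
  α_4 = 10: Horner steps 3 → 5 → 8, so m(10) = 8.
  α_5 = 9: Horner steps 3 → 2 → 9, so m(9) = 9.
  α_6 = 2: Horner steps 3 → 3 → 8, so m(2) = 8.
Codeword c = [2, 7, 9, 8, 9, 8] ∈ F_11^6.


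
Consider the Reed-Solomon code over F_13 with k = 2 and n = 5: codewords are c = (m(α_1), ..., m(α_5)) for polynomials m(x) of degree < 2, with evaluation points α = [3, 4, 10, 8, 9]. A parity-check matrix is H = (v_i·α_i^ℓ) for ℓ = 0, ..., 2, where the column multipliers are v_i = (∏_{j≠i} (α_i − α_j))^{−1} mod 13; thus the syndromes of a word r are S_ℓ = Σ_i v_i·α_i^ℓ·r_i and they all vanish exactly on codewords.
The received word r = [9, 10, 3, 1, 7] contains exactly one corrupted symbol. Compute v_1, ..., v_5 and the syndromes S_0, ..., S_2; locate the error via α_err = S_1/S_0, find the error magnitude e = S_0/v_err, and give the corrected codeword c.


S = (2, 5, 6), error at position 5, error magnitude e = 5, c = [9, 10, 3, 1, 2].

Step 1: column multipliers v_i = (∏_{j≠i}(α_i − α_j))^{−1} mod 13.
  i = 1 (α = 3): (3−4)(3−10)(3−8)(3−9) = (−1)·(−7)·(−5)·(−6) = 210 ≡ 2, so v_1 = 2^{−1} = 7 (mod 13).
  i = 2 (α = 4): (4−3)(4−10)(4−8)(4−9) = 1·(−6)·(−4)·(−5) = −120 ≡ 10, so v_2 = 10^{−1} = 4 (mod 13).
  i = 3 (α = 10): (10−3)(10−4)(10−8)(10−9) = 7·6·2·1 = 84 ≡ 6, so v_3 = 6^{−1} = 11 (mod 13).
  i = 4 (α = 8): (8−3)(8−4)(8−10)(8−9) = 5·4·(−2)·(−1) = 40 ≡ 1, so v_4 = 1^{−1} = 1 (mod 13).
  i = 5 (α = 9): (9−3)(9−4)(9−10)(9−8) = 6·5·(−1)·1 = −30 ≡ 9, so v_5 = 9^{−1} = 3 (mod 13).
  v = [7, 4, 11, 1, 3].
Step 2: syndromes of r = [9, 10, 3, 1, 7] (all sums mod 13).
  S_0 = Σ v_i r_i = 7·9 + 4·10 + 11·3 + 1·1 + 3·7 = 158 ≡ 2.
  S_1 = Σ v_i α_i r_i = 7·3·9 + 4·4·10 + 11·10·3 + 1·8·1 + 3·9·7 = 876 ≡ 5.
  α_i^2 mod 13 = [9, 3, 9, 12, 3].
  S_2 = Σ v_i α_i^2 r_i = 7·9·9 + 4·3·10 + 11·9·3 + 1·12·1 + 3·3·7 = 1059 ≡ 6.
  S = (2, 5, 6) ≠ 0, so r is not a codeword (an error is present).
Step 3: locate the error. For a single error e at position i, S_ℓ = v_i·e·α_i^ℓ, so α_err = S_1/S_0.
  S_0^{−1} = 2^{−1} = 7 (mod 13), so α_err = 5·7 = 35 ≡ 9 = α_5. Error position i = 5.
  Consistency check: S_2/S_1 = 6·8 = 48 ≡ 9 = α_err ✓ (single-error assumption holds).
Step 4: error magnitude e = S_0/v_5 = S_0·∏_{j≠5}(α_5 − α_j) = 2·9 = 18 ≡ 5 (mod 13).
Step 5: correct position 5: c_5 = r_5 − e = 7 − 5 ≡ 2 (mod 13). Hence c = [9, 10, 3, 1, 2].
  Check: interpolating c through the α_i gives m(x) = 6 + 1·x (degree < 2) with m(α_i) = c_i for every i, so c is indeed a codeword.


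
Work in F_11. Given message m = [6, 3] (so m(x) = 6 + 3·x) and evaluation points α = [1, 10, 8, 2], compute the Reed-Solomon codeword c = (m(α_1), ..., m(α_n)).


c = [9, 3, 8, 1]

Message polynomial: m(x) = 6 + 3·x (mod 11).
For each evaluation point α_i, compute m(α_i) mod 11:
  α_1 = 1: Horner steps 3 → 9, so m(1) = 9.
  α_2 = 10: Horner steps 3 → 3, so m(10) = 3.
  α_3 = 8: Horner steps 3 → 8, so m(8) = 8.
  α_4 = 2: Horner steps 3 → 1, so m(2) = 1.
Codeword c = [9, 3, 8, 1] ∈ F_11^4.


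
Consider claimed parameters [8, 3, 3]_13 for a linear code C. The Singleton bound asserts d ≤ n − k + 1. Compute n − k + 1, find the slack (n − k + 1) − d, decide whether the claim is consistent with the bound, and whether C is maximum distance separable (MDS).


Singleton RHS = n − k + 1 = 6, slack = 3, bound satisfied, not MDS.

Singleton bound: d ≤ n − k + 1.
Here n = 8, k = 3, so n − k + 1 = 6.
Given d = 3, check d ≤ 6: YES.
Slack = (n − k + 1) − d = 3.
The code is NOT MDS (slack = 3 > 0).
Description: the claimed parameters are [8, 3, 3]_13; such a code would be non-MDS.


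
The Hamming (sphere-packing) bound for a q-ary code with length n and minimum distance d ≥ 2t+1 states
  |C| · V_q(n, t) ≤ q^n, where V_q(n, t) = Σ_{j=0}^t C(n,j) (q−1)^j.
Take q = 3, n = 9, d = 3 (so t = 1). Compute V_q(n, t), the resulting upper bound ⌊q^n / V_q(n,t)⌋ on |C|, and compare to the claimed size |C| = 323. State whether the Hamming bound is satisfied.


V_q(n, t) = 19, q^n = 19683, Hamming bound = 1035, |C| = 323 ≤ bound (satisfied).

Step 1: Compute V_q(n, t) = Σ_{j=0}^1 C(n, j) (q−1)^j.
  j = 0: C(9,0)·(2)^0 = 1·1 = 1.
  j = 1: C(9,1)·(2)^1 = 9·2 = 18.
  V_q(n, t) = 1 + 18 = 19.
Step 2: q^n = 3^9 = 19683.
Step 3: Hamming bound ⌊q^n / V_q(n,t)⌋ = ⌊19683/19⌋ = 1035.
Step 4: Compare |C| = 323 to 1035: satisfied.
The claimed |C| lies below the Hamming bound.
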